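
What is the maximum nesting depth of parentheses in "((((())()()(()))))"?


Input: "((((())()()(()))))"
Tracking depth:
  Position 0 '(': depth becomes 1
  Position 1 '(': depth becomes 2
  Position 2 '(': depth becomes 3
  Position 3 '(': depth becomes 4
  Position 4 '(': depth becomes 5
  Position 5 ')': depth becomes 4
  Position 6 ')': depth becomes 3
  Position 7 '(': depth becomes 4
  Position 8 ')': depth becomes 3
  Position 9 '(': depth becomes 4
  Position 10 ')': depth becomes 3
  Position 11 '(': depth becomes 4
  Position 12 '(': depth becomes 5
  Position 13 ')': depth becomes 4
  Position 14 ')': depth becomes 3
  Position 15 ')': depth becomes 2
  Position 16 ')': depth becomes 1
  Position 17 ')': depth becomes 0
Maximum depth reached: 5

5


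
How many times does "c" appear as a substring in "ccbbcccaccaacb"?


Searching for "c" in "ccbbcccaccaacb"
Scanning each position:
  Position 0: "c" => MATCH
  Position 1: "c" => MATCH
  Position 2: "b" => no
  Position 3: "b" => no
  Position 4: "c" => MATCH
  Position 5: "c" => MATCH
  Position 6: "c" => MATCH
  Position 7: "a" => no
  Position 8: "c" => MATCH
  Position 9: "c" => MATCH
  Position 10: "a" => no
  Position 11: "a" => no
  Position 12: "c" => MATCH
  Position 13: "b" => no
Total occurrences: 8

8


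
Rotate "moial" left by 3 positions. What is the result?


Input: "moial", rotate left by 3
First 3 characters: "moi"
Remaining characters: "al"
Concatenate remaining + first: "al" + "moi" = "almoi"

almoi


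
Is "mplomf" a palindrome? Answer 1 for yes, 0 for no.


Input: mplomf
Reversed: fmolpm
  Compare pos 0 ('m') with pos 5 ('f'): MISMATCH
  Compare pos 1 ('p') with pos 4 ('m'): MISMATCH
  Compare pos 2 ('l') with pos 3 ('o'): MISMATCH
Result: not a palindrome

0


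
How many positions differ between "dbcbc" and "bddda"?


Comparing "dbcbc" and "bddda" position by position:
  Position 0: 'd' vs 'b' => DIFFER
  Position 1: 'b' vs 'd' => DIFFER
  Position 2: 'c' vs 'd' => DIFFER
  Position 3: 'b' vs 'd' => DIFFER
  Position 4: 'c' vs 'a' => DIFFER
Positions that differ: 5

5


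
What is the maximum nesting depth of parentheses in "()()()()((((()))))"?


Input: "()()()()((((()))))"
Tracking depth:
  Position 0 '(': depth becomes 1
  Position 1 ')': depth becomes 0
  Position 2 '(': depth becomes 1
  Position 3 ')': depth becomes 0
  Position 4 '(': depth becomes 1
  Position 5 ')': depth becomes 0
  Position 6 '(': depth becomes 1
  Position 7 ')': depth becomes 0
  Position 8 '(': depth becomes 1
  Position 9 '(': depth becomes 2
  Position 10 '(': depth becomes 3
  Position 11 '(': depth becomes 4
  Position 12 '(': depth becomes 5
  Position 13 ')': depth becomes 4
  Position 14 ')': depth becomes 3
  Position 15 ')': depth becomes 2
  Position 16 ')': depth becomes 1
  Position 17 ')': depth becomes 0
Maximum depth reached: 5

5


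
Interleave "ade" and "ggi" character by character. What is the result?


Interleaving "ade" and "ggi":
  Position 0: 'a' from first, 'g' from second => "ag"
  Position 1: 'd' from first, 'g' from second => "dg"
  Position 2: 'e' from first, 'i' from second => "ei"
Result: agdgei

agdgei


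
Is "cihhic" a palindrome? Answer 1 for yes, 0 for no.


Input: cihhic
Reversed: cihhic
  Compare pos 0 ('c') with pos 5 ('c'): match
  Compare pos 1 ('i') with pos 4 ('i'): match
  Compare pos 2 ('h') with pos 3 ('h'): match
Result: palindrome

1


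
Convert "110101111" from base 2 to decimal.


Input: "110101111" in base 2
Positional expansion:
  Digit '1' (value 1) x 2^8 = 256
  Digit '1' (value 1) x 2^7 = 128
  Digit '0' (value 0) x 2^6 = 0
  Digit '1' (value 1) x 2^5 = 32
  Digit '0' (value 0) x 2^4 = 0
  Digit '1' (value 1) x 2^3 = 8
  Digit '1' (value 1) x 2^2 = 4
  Digit '1' (value 1) x 2^1 = 2
  Digit '1' (value 1) x 2^0 = 1
Sum = 431

431


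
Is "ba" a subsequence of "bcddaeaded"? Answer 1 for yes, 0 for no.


Check if "ba" is a subsequence of "bcddaeaded"
Greedy scan:
  Position 0 ('b'): matches sub[0] = 'b'
  Position 1 ('c'): no match needed
  Position 2 ('d'): no match needed
  Position 3 ('d'): no match needed
  Position 4 ('a'): matches sub[1] = 'a'
  Position 5 ('e'): no match needed
  Position 6 ('a'): no match needed
  Position 7 ('d'): no match needed
  Position 8 ('e'): no match needed
  Position 9 ('d'): no match needed
All 2 characters matched => is a subsequence

1


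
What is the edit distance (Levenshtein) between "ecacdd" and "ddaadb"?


Computing edit distance: "ecacdd" -> "ddaadb"
DP table:
           d    d    a    a    d    b
      0    1    2    3    4    5    6
  e   1    1    2    3    4    5    6
  c   2    2    2    3    4    5    6
  a   3    3    3    2    3    4    5
  c   4    4    4    3    3    4    5
  d   5    4    4    4    4    3    4
  d   6    5    4    5    5    4    4
Edit distance = dp[6][6] = 4

4


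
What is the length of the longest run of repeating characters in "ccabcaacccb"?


Input: "ccabcaacccb"
Scanning for longest run:
  Position 1 ('c'): continues run of 'c', length=2
  Position 2 ('a'): new char, reset run to 1
  Position 3 ('b'): new char, reset run to 1
  Position 4 ('c'): new char, reset run to 1
  Position 5 ('a'): new char, reset run to 1
  Position 6 ('a'): continues run of 'a', length=2
  Position 7 ('c'): new char, reset run to 1
  Position 8 ('c'): continues run of 'c', length=2
  Position 9 ('c'): continues run of 'c', length=3
  Position 10 ('b'): new char, reset run to 1
Longest run: 'c' with length 3

3


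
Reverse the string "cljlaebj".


Input: cljlaebj
Reading characters right to left:
  Position 7: 'j'
  Position 6: 'b'
  Position 5: 'e'
  Position 4: 'a'
  Position 3: 'l'
  Position 2: 'j'
  Position 1: 'l'
  Position 0: 'c'
Reversed: jbealjlc

jbealjlc


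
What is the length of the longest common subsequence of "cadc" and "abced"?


LCS of "cadc" and "abced"
DP table:
           a    b    c    e    d
      0    0    0    0    0    0
  c   0    0    0    1    1    1
  a   0    1    1    1    1    1
  d   0    1    1    1    1    2
  c   0    1    1    2    2    2
LCS length = dp[4][5] = 2

2


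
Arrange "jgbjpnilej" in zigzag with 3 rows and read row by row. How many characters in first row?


Zigzag "jgbjpnilej" into 3 rows:
Placing characters:
  'j' => row 0
  'g' => row 1
  'b' => row 2
  'j' => row 1
  'p' => row 0
  'n' => row 1
  'i' => row 2
  'l' => row 1
  'e' => row 0
  'j' => row 1
Rows:
  Row 0: "jpe"
  Row 1: "gjnlj"
  Row 2: "bi"
First row length: 3

3


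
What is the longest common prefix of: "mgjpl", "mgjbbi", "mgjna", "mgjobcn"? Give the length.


Words: mgjpl, mgjbbi, mgjna, mgjobcn
  Position 0: all 'm' => match
  Position 1: all 'g' => match
  Position 2: all 'j' => match
  Position 3: ('p', 'b', 'n', 'o') => mismatch, stop
LCP = "mgj" (length 3)

3


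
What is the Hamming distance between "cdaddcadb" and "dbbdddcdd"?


Comparing "cdaddcadb" and "dbbdddcdd" position by position:
  Position 0: 'c' vs 'd' => differ
  Position 1: 'd' vs 'b' => differ
  Position 2: 'a' vs 'b' => differ
  Position 3: 'd' vs 'd' => same
  Position 4: 'd' vs 'd' => same
  Position 5: 'c' vs 'd' => differ
  Position 6: 'a' vs 'c' => differ
  Position 7: 'd' vs 'd' => same
  Position 8: 'b' vs 'd' => differ
Total differences (Hamming distance): 6

6


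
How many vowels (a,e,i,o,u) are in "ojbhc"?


Input: ojbhc
Checking each character:
  'o' at position 0: vowel (running total: 1)
  'j' at position 1: consonant
  'b' at position 2: consonant
  'h' at position 3: consonant
  'c' at position 4: consonant
Total vowels: 1

1


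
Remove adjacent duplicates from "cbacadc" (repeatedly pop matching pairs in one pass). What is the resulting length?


Input: cbacadc
Stack-based adjacent duplicate removal:
  Read 'c': push. Stack: c
  Read 'b': push. Stack: cb
  Read 'a': push. Stack: cba
  Read 'c': push. Stack: cbac
  Read 'a': push. Stack: cbaca
  Read 'd': push. Stack: cbacad
  Read 'c': push. Stack: cbacadc
Final stack: "cbacadc" (length 7)

7


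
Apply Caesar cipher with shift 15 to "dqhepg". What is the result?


Caesar cipher: shift "dqhepg" by 15
  'd' (pos 3) + 15 = pos 18 = 's'
  'q' (pos 16) + 15 = pos 5 = 'f'
  'h' (pos 7) + 15 = pos 22 = 'w'
  'e' (pos 4) + 15 = pos 19 = 't'
  'p' (pos 15) + 15 = pos 4 = 'e'
  'g' (pos 6) + 15 = pos 21 = 'v'
Result: sfwtev

sfwtev


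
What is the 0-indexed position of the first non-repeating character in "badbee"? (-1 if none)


Input: badbee
Character frequencies:
  'a': 1
  'b': 2
  'd': 1
  'e': 2
Scanning left to right for freq == 1:
  Position 0 ('b'): freq=2, skip
  Position 1 ('a'): unique! => answer = 1

1


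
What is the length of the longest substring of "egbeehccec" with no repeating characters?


Input: "egbeehccec"
Sliding window (track last position of each char):
  Position 0 ('e'): window [0,0] length 1 -- new best
  Position 1 ('g'): window [0,1] length 2 -- new best
  Position 2 ('b'): window [0,2] length 3 -- new best
  Position 3 ('e'): repeat (last at 0), move window start to 1
  Position 3 ('e'): window [1,3] length 3
  Position 4 ('e'): repeat (last at 3), move window start to 4
  Position 4 ('e'): window [4,4] length 1
  Position 5 ('h'): window [4,5] length 2
  Position 6 ('c'): window [4,6] length 3
  Position 7 ('c'): repeat (last at 6), move window start to 7
  Position 7 ('c'): window [7,7] length 1
  Position 8 ('e'): window [7,8] length 2
  Position 9 ('c'): repeat (last at 7), move window start to 8
  Position 9 ('c'): window [8,9] length 2
Longest substring with no repeats: "egb" with length 3

3


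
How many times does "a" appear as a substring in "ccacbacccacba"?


Searching for "a" in "ccacbacccacba"
Scanning each position:
  Position 0: "c" => no
  Position 1: "c" => no
  Position 2: "a" => MATCH
  Position 3: "c" => no
  Position 4: "b" => no
  Position 5: "a" => MATCH
  Position 6: "c" => no
  Position 7: "c" => no
  Position 8: "c" => no
  Position 9: "a" => MATCH
  Position 10: "c" => no
  Position 11: "b" => no
  Position 12: "a" => MATCH
Total occurrences: 4

4


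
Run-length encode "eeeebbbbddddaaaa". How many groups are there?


Input: eeeebbbbddddaaaa
Scanning for consecutive runs:
  Group 1: 'e' x 4 (positions 0-3)
  Group 2: 'b' x 4 (positions 4-7)
  Group 3: 'd' x 4 (positions 8-11)
  Group 4: 'a' x 4 (positions 12-15)
Total groups: 4

4


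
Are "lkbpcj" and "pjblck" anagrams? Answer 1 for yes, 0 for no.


Strings: "lkbpcj", "pjblck"
Sorted first:  bcjklp
Sorted second: bcjklp
Sorted forms match => anagrams

1


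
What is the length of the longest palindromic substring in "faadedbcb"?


Input: "faadedbcb"
Checking substrings for palindromes:
  [3:6] "ded" (len 3) => palindrome
  [6:9] "bcb" (len 3) => palindrome
  [1:3] "aa" (len 2) => palindrome
Longest palindromic substring: "ded" with length 3

3


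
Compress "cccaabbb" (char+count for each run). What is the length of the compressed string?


Input: cccaabbb
Runs:
  'c' x 3 => "c3"
  'a' x 2 => "a2"
  'b' x 3 => "b3"
Compressed: "c3a2b3"
Compressed length: 6

6


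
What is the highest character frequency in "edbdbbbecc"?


Input: edbdbbbecc
Character counts:
  'b': 4
  'c': 2
  'd': 2
  'e': 2
Maximum frequency: 4

4


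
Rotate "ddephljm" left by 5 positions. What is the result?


Input: "ddephljm", rotate left by 5
First 5 characters: "ddeph"
Remaining characters: "ljm"
Concatenate remaining + first: "ljm" + "ddeph" = "ljmddeph"

ljmddeph


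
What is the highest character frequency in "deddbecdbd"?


Input: deddbecdbd
Character counts:
  'b': 2
  'c': 1
  'd': 5
  'e': 2
Maximum frequency: 5

5


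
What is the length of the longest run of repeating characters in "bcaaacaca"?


Input: "bcaaacaca"
Scanning for longest run:
  Position 1 ('c'): new char, reset run to 1
  Position 2 ('a'): new char, reset run to 1
  Position 3 ('a'): continues run of 'a', length=2
  Position 4 ('a'): continues run of 'a', length=3
  Position 5 ('c'): new char, reset run to 1
  Position 6 ('a'): new char, reset run to 1
  Position 7 ('c'): new char, reset run to 1
  Position 8 ('a'): new char, reset run to 1
Longest run: 'a' with length 3

3


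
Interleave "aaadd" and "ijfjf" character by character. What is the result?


Interleaving "aaadd" and "ijfjf":
  Position 0: 'a' from first, 'i' from second => "ai"
  Position 1: 'a' from first, 'j' from second => "aj"
  Position 2: 'a' from first, 'f' from second => "af"
  Position 3: 'd' from first, 'j' from second => "dj"
  Position 4: 'd' from first, 'f' from second => "df"
Result: aiajafdjdf

aiajafdjdf


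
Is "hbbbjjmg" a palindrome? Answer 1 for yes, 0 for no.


Input: hbbbjjmg
Reversed: gmjjbbbh
  Compare pos 0 ('h') with pos 7 ('g'): MISMATCH
  Compare pos 1 ('b') with pos 6 ('m'): MISMATCH
  Compare pos 2 ('b') with pos 5 ('j'): MISMATCH
  Compare pos 3 ('b') with pos 4 ('j'): MISMATCH
Result: not a palindrome

0


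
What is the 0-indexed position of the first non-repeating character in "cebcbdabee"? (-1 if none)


Input: cebcbdabee
Character frequencies:
  'a': 1
  'b': 3
  'c': 2
  'd': 1
  'e': 3
Scanning left to right for freq == 1:
  Position 0 ('c'): freq=2, skip
  Position 1 ('e'): freq=3, skip
  Position 2 ('b'): freq=3, skip
  Position 3 ('c'): freq=2, skip
  Position 4 ('b'): freq=3, skip
  Position 5 ('d'): unique! => answer = 5

5


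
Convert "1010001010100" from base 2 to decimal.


Input: "1010001010100" in base 2
Positional expansion:
  Digit '1' (value 1) x 2^12 = 4096
  Digit '0' (value 0) x 2^11 = 0
  Digit '1' (value 1) x 2^10 = 1024
  Digit '0' (value 0) x 2^9 = 0
  Digit '0' (value 0) x 2^8 = 0
  Digit '0' (value 0) x 2^7 = 0
  Digit '1' (value 1) x 2^6 = 64
  Digit '0' (value 0) x 2^5 = 0
  Digit '1' (value 1) x 2^4 = 16
  Digit '0' (value 0) x 2^3 = 0
  Digit '1' (value 1) x 2^2 = 4
  Digit '0' (value 0) x 2^1 = 0
  Digit '0' (value 0) x 2^0 = 0
Sum = 5204

5204


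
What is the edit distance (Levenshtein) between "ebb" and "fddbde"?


Computing edit distance: "ebb" -> "fddbde"
DP table:
           f    d    d    b    d    e
      0    1    2    3    4    5    6
  e   1    1    2    3    4    5    5
  b   2    2    2    3    3    4    5
  b   3    3    3    3    3    4    5
Edit distance = dp[3][6] = 5

5


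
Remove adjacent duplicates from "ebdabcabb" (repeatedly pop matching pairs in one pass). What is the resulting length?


Input: ebdabcabb
Stack-based adjacent duplicate removal:
  Read 'e': push. Stack: e
  Read 'b': push. Stack: eb
  Read 'd': push. Stack: ebd
  Read 'a': push. Stack: ebda
  Read 'b': push. Stack: ebdab
  Read 'c': push. Stack: ebdabc
  Read 'a': push. Stack: ebdabca
  Read 'b': push. Stack: ebdabcab
  Read 'b': matches stack top 'b' => pop. Stack: ebdabca
Final stack: "ebdabca" (length 7)

7


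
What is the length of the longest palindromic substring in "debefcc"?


Input: "debefcc"
Checking substrings for palindromes:
  [1:4] "ebe" (len 3) => palindrome
  [5:7] "cc" (len 2) => palindrome
Longest palindromic substring: "ebe" with length 3

3


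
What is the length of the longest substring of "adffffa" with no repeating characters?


Input: "adffffa"
Sliding window (track last position of each char):
  Position 0 ('a'): window [0,0] length 1 -- new best
  Position 1 ('d'): window [0,1] length 2 -- new best
  Position 2 ('f'): window [0,2] length 3 -- new best
  Position 3 ('f'): repeat (last at 2), move window start to 3
  Position 3 ('f'): window [3,3] length 1
  Position 4 ('f'): repeat (last at 3), move window start to 4
  Position 4 ('f'): window [4,4] length 1
  Position 5 ('f'): repeat (last at 4), move window start to 5
  Position 5 ('f'): window [5,5] length 1
  Position 6 ('a'): window [5,6] length 2
Longest substring with no repeats: "adf" with length 3

3


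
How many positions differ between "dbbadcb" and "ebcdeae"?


Comparing "dbbadcb" and "ebcdeae" position by position:
  Position 0: 'd' vs 'e' => DIFFER
  Position 1: 'b' vs 'b' => same
  Position 2: 'b' vs 'c' => DIFFER
  Position 3: 'a' vs 'd' => DIFFER
  Position 4: 'd' vs 'e' => DIFFER
  Position 5: 'c' vs 'a' => DIFFER
  Position 6: 'b' vs 'e' => DIFFER
Positions that differ: 6

6


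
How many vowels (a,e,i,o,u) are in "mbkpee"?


Input: mbkpee
Checking each character:
  'm' at position 0: consonant
  'b' at position 1: consonant
  'k' at position 2: consonant
  'p' at position 3: consonant
  'e' at position 4: vowel (running total: 1)
  'e' at position 5: vowel (running total: 2)
Total vowels: 2

2


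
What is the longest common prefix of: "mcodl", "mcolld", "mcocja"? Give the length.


Words: mcodl, mcolld, mcocja
  Position 0: all 'm' => match
  Position 1: all 'c' => match
  Position 2: all 'o' => match
  Position 3: ('d', 'l', 'c') => mismatch, stop
LCP = "mco" (length 3)

3


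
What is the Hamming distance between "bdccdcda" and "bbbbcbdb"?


Comparing "bdccdcda" and "bbbbcbdb" position by position:
  Position 0: 'b' vs 'b' => same
  Position 1: 'd' vs 'b' => differ
  Position 2: 'c' vs 'b' => differ
  Position 3: 'c' vs 'b' => differ
  Position 4: 'd' vs 'c' => differ
  Position 5: 'c' vs 'b' => differ
  Position 6: 'd' vs 'd' => same
  Position 7: 'a' vs 'b' => differ
Total differences (Hamming distance): 6

6


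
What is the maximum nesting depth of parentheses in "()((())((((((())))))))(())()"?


Input: "()((())((((((())))))))(())()"
Tracking depth:
  Position 0 '(': depth becomes 1
  Position 1 ')': depth becomes 0
  Position 2 '(': depth becomes 1
  Position 3 '(': depth becomes 2
  Position 4 '(': depth becomes 3
  Position 5 ')': depth becomes 2
  Position 6 ')': depth becomes 1
  Position 7 '(': depth becomes 2
  Position 8 '(': depth becomes 3
  Position 9 '(': depth becomes 4
  Position 10 '(': depth becomes 5
  Position 11 '(': depth becomes 6
  Position 12 '(': depth becomes 7
  Position 13 '(': depth becomes 8
  Position 14 ')': depth becomes 7
  Position 15 ')': depth becomes 6
  Position 16 ')': depth becomes 5
  Position 17 ')': depth becomes 4
  Position 18 ')': depth becomes 3
  Position 19 ')': depth becomes 2
  Position 20 ')': depth becomes 1
  Position 21 ')': depth becomes 0
  Position 22 '(': depth becomes 1
  Position 23 '(': depth becomes 2
  Position 24 ')': depth becomes 1
  Position 25 ')': depth becomes 0
  Position 26 '(': depth becomes 1
  Position 27 ')': depth becomes 0
Maximum depth reached: 8

8


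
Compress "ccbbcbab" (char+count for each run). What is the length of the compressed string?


Input: ccbbcbab
Runs:
  'c' x 2 => "c2"
  'b' x 2 => "b2"
  'c' x 1 => "c1"
  'b' x 1 => "b1"
  'a' x 1 => "a1"
  'b' x 1 => "b1"
Compressed: "c2b2c1b1a1b1"
Compressed length: 12

12


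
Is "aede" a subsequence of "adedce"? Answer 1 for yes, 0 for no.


Check if "aede" is a subsequence of "adedce"
Greedy scan:
  Position 0 ('a'): matches sub[0] = 'a'
  Position 1 ('d'): no match needed
  Position 2 ('e'): matches sub[1] = 'e'
  Position 3 ('d'): matches sub[2] = 'd'
  Position 4 ('c'): no match needed
  Position 5 ('e'): matches sub[3] = 'e'
All 4 characters matched => is a subsequence

1


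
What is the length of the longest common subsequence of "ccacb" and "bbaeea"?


LCS of "ccacb" and "bbaeea"
DP table:
           b    b    a    e    e    a
      0    0    0    0    0    0    0
  c   0    0    0    0    0    0    0
  c   0    0    0    0    0    0    0
  a   0    0    0    1    1    1    1
  c   0    0    0    1    1    1    1
  b   0    1    1    1    1    1    1
LCS length = dp[5][6] = 1

1


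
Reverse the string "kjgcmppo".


Input: kjgcmppo
Reading characters right to left:
  Position 7: 'o'
  Position 6: 'p'
  Position 5: 'p'
  Position 4: 'm'
  Position 3: 'c'
  Position 2: 'g'
  Position 1: 'j'
  Position 0: 'k'
Reversed: oppmcgjk

oppmcgjk


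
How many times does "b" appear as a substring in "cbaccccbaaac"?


Searching for "b" in "cbaccccbaaac"
Scanning each position:
  Position 0: "c" => no
  Position 1: "b" => MATCH
  Position 2: "a" => no
  Position 3: "c" => no
  Position 4: "c" => no
  Position 5: "c" => no
  Position 6: "c" => no
  Position 7: "b" => MATCH
  Position 8: "a" => no
  Position 9: "a" => no
  Position 10: "a" => no
  Position 11: "c" => no
Total occurrences: 2

2


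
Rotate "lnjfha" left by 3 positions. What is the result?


Input: "lnjfha", rotate left by 3
First 3 characters: "lnj"
Remaining characters: "fha"
Concatenate remaining + first: "fha" + "lnj" = "fhalnj"

fhalnj


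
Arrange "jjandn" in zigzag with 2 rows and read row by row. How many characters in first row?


Zigzag "jjandn" into 2 rows:
Placing characters:
  'j' => row 0
  'j' => row 1
  'a' => row 0
  'n' => row 1
  'd' => row 0
  'n' => row 1
Rows:
  Row 0: "jad"
  Row 1: "jnn"
First row length: 3

3


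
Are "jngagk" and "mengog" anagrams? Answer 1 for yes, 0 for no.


Strings: "jngagk", "mengog"
Sorted first:  aggjkn
Sorted second: eggmno
Differ at position 0: 'a' vs 'e' => not anagrams

0


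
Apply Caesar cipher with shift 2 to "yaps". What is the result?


Caesar cipher: shift "yaps" by 2
  'y' (pos 24) + 2 = pos 0 = 'a'
  'a' (pos 0) + 2 = pos 2 = 'c'
  'p' (pos 15) + 2 = pos 17 = 'r'
  's' (pos 18) + 2 = pos 20 = 'u'
Result: acru

acru


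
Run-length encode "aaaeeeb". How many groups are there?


Input: aaaeeeb
Scanning for consecutive runs:
  Group 1: 'a' x 3 (positions 0-2)
  Group 2: 'e' x 3 (positions 3-5)
  Group 3: 'b' x 1 (positions 6-6)
Total groups: 3

3


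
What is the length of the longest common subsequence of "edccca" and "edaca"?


LCS of "edccca" and "edaca"
DP table:
           e    d    a    c    a
      0    0    0    0    0    0
  e   0    1    1    1    1    1
  d   0    1    2    2    2    2
  c   0    1    2    2    3    3
  c   0    1    2    2    3    3
  c   0    1    2    2    3    3
  a   0    1    2    3    3    4
LCS length = dp[6][5] = 4

4


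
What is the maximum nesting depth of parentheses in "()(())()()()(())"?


Input: "()(())()()()(())"
Tracking depth:
  Position 0 '(': depth becomes 1
  Position 1 ')': depth becomes 0
  Position 2 '(': depth becomes 1
  Position 3 '(': depth becomes 2
  Position 4 ')': depth becomes 1
  Position 5 ')': depth becomes 0
  Position 6 '(': depth becomes 1
  Position 7 ')': depth becomes 0
  Position 8 '(': depth becomes 1
  Position 9 ')': depth becomes 0
  Position 10 '(': depth becomes 1
  Position 11 ')': depth becomes 0
  Position 12 '(': depth becomes 1
  Position 13 '(': depth becomes 2
  Position 14 ')': depth becomes 1
  Position 15 ')': depth becomes 0
Maximum depth reached: 2

2


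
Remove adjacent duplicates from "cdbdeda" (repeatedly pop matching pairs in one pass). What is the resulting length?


Input: cdbdeda
Stack-based adjacent duplicate removal:
  Read 'c': push. Stack: c
  Read 'd': push. Stack: cd
  Read 'b': push. Stack: cdb
  Read 'd': push. Stack: cdbd
  Read 'e': push. Stack: cdbde
  Read 'd': push. Stack: cdbded
  Read 'a': push. Stack: cdbdeda
Final stack: "cdbdeda" (length 7)

7


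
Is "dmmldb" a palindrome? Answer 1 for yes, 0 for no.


Input: dmmldb
Reversed: bdlmmd
  Compare pos 0 ('d') with pos 5 ('b'): MISMATCH
  Compare pos 1 ('m') with pos 4 ('d'): MISMATCH
  Compare pos 2 ('m') with pos 3 ('l'): MISMATCH
Result: not a palindrome

0


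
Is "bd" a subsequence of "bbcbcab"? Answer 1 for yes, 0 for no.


Check if "bd" is a subsequence of "bbcbcab"
Greedy scan:
  Position 0 ('b'): matches sub[0] = 'b'
  Position 1 ('b'): no match needed
  Position 2 ('c'): no match needed
  Position 3 ('b'): no match needed
  Position 4 ('c'): no match needed
  Position 5 ('a'): no match needed
  Position 6 ('b'): no match needed
Only matched 1/2 characters => not a subsequence

0


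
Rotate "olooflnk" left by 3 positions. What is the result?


Input: "olooflnk", rotate left by 3
First 3 characters: "olo"
Remaining characters: "oflnk"
Concatenate remaining + first: "oflnk" + "olo" = "oflnkolo"

oflnkolo


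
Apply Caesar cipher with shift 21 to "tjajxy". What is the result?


Caesar cipher: shift "tjajxy" by 21
  't' (pos 19) + 21 = pos 14 = 'o'
  'j' (pos 9) + 21 = pos 4 = 'e'
  'a' (pos 0) + 21 = pos 21 = 'v'
  'j' (pos 9) + 21 = pos 4 = 'e'
  'x' (pos 23) + 21 = pos 18 = 's'
  'y' (pos 24) + 21 = pos 19 = 't'
Result: oevest

oevest


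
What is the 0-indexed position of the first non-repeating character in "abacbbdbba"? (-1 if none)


Input: abacbbdbba
Character frequencies:
  'a': 3
  'b': 5
  'c': 1
  'd': 1
Scanning left to right for freq == 1:
  Position 0 ('a'): freq=3, skip
  Position 1 ('b'): freq=5, skip
  Position 2 ('a'): freq=3, skip
  Position 3 ('c'): unique! => answer = 3

3


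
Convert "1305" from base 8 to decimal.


Input: "1305" in base 8
Positional expansion:
  Digit '1' (value 1) x 8^3 = 512
  Digit '3' (value 3) x 8^2 = 192
  Digit '0' (value 0) x 8^1 = 0
  Digit '5' (value 5) x 8^0 = 5
Sum = 709

709


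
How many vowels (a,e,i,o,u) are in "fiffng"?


Input: fiffng
Checking each character:
  'f' at position 0: consonant
  'i' at position 1: vowel (running total: 1)
  'f' at position 2: consonant
  'f' at position 3: consonant
  'n' at position 4: consonant
  'g' at position 5: consonant
Total vowels: 1

1


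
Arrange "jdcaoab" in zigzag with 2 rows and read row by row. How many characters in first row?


Zigzag "jdcaoab" into 2 rows:
Placing characters:
  'j' => row 0
  'd' => row 1
  'c' => row 0
  'a' => row 1
  'o' => row 0
  'a' => row 1
  'b' => row 0
Rows:
  Row 0: "jcob"
  Row 1: "daa"
First row length: 4

4


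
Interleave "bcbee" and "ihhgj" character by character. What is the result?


Interleaving "bcbee" and "ihhgj":
  Position 0: 'b' from first, 'i' from second => "bi"
  Position 1: 'c' from first, 'h' from second => "ch"
  Position 2: 'b' from first, 'h' from second => "bh"
  Position 3: 'e' from first, 'g' from second => "eg"
  Position 4: 'e' from first, 'j' from second => "ej"
Result: bichbhegej

bichbhegej


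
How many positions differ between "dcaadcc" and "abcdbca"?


Comparing "dcaadcc" and "abcdbca" position by position:
  Position 0: 'd' vs 'a' => DIFFER
  Position 1: 'c' vs 'b' => DIFFER
  Position 2: 'a' vs 'c' => DIFFER
  Position 3: 'a' vs 'd' => DIFFER
  Position 4: 'd' vs 'b' => DIFFER
  Position 5: 'c' vs 'c' => same
  Position 6: 'c' vs 'a' => DIFFER
Positions that differ: 6

6


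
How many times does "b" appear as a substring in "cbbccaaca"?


Searching for "b" in "cbbccaaca"
Scanning each position:
  Position 0: "c" => no
  Position 1: "b" => MATCH
  Position 2: "b" => MATCH
  Position 3: "c" => no
  Position 4: "c" => no
  Position 5: "a" => no
  Position 6: "a" => no
  Position 7: "c" => no
  Position 8: "a" => no
Total occurrences: 2

2


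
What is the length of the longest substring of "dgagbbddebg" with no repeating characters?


Input: "dgagbbddebg"
Sliding window (track last position of each char):
  Position 0 ('d'): window [0,0] length 1 -- new best
  Position 1 ('g'): window [0,1] length 2 -- new best
  Position 2 ('a'): window [0,2] length 3 -- new best
  Position 3 ('g'): repeat (last at 1), move window start to 2
  Position 3 ('g'): window [2,3] length 2
  Position 4 ('b'): window [2,4] length 3
  Position 5 ('b'): repeat (last at 4), move window start to 5
  Position 5 ('b'): window [5,5] length 1
  Position 6 ('d'): window [5,6] length 2
  Position 7 ('d'): repeat (last at 6), move window start to 7
  Position 7 ('d'): window [7,7] length 1
  Position 8 ('e'): window [7,8] length 2
  Position 9 ('b'): window [7,9] length 3
  Position 10 ('g'): window [7,10] length 4 -- new best
Longest substring with no repeats: "debg" with length 4

4


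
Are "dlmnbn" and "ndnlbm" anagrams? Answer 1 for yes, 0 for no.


Strings: "dlmnbn", "ndnlbm"
Sorted first:  bdlmnn
Sorted second: bdlmnn
Sorted forms match => anagrams

1


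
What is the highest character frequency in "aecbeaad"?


Input: aecbeaad
Character counts:
  'a': 3
  'b': 1
  'c': 1
  'd': 1
  'e': 2
Maximum frequency: 3

3


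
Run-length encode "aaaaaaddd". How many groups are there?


Input: aaaaaaddd
Scanning for consecutive runs:
  Group 1: 'a' x 6 (positions 0-5)
  Group 2: 'd' x 3 (positions 6-8)
Total groups: 2

2


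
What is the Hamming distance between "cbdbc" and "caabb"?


Comparing "cbdbc" and "caabb" position by position:
  Position 0: 'c' vs 'c' => same
  Position 1: 'b' vs 'a' => differ
  Position 2: 'd' vs 'a' => differ
  Position 3: 'b' vs 'b' => same
  Position 4: 'c' vs 'b' => differ
Total differences (Hamming distance): 3

3


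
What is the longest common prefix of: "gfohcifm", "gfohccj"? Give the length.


Words: gfohcifm, gfohccj
  Position 0: all 'g' => match
  Position 1: all 'f' => match
  Position 2: all 'o' => match
  Position 3: all 'h' => match
  Position 4: all 'c' => match
  Position 5: ('i', 'c') => mismatch, stop
LCP = "gfohc" (length 5)

5


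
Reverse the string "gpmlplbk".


Input: gpmlplbk
Reading characters right to left:
  Position 7: 'k'
  Position 6: 'b'
  Position 5: 'l'
  Position 4: 'p'
  Position 3: 'l'
  Position 2: 'm'
  Position 1: 'p'
  Position 0: 'g'
Reversed: kblplmpg

kblplmpg


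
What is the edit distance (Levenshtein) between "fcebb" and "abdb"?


Computing edit distance: "fcebb" -> "abdb"
DP table:
           a    b    d    b
      0    1    2    3    4
  f   1    1    2    3    4
  c   2    2    2    3    4
  e   3    3    3    3    4
  b   4    4    3    4    3
  b   5    5    4    4    4
Edit distance = dp[5][4] = 4

4


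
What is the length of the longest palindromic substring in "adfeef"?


Input: "adfeef"
Checking substrings for palindromes:
  [2:6] "feef" (len 4) => palindrome
  [3:5] "ee" (len 2) => palindrome
Longest palindromic substring: "feef" with length 4

4


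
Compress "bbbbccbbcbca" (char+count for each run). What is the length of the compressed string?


Input: bbbbccbbcbca
Runs:
  'b' x 4 => "b4"
  'c' x 2 => "c2"
  'b' x 2 => "b2"
  'c' x 1 => "c1"
  'b' x 1 => "b1"
  'c' x 1 => "c1"
  'a' x 1 => "a1"
Compressed: "b4c2b2c1b1c1a1"
Compressed length: 14

14


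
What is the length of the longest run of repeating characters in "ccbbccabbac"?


Input: "ccbbccabbac"
Scanning for longest run:
  Position 1 ('c'): continues run of 'c', length=2
  Position 2 ('b'): new char, reset run to 1
  Position 3 ('b'): continues run of 'b', length=2
  Position 4 ('c'): new char, reset run to 1
  Position 5 ('c'): continues run of 'c', length=2
  Position 6 ('a'): new char, reset run to 1
  Position 7 ('b'): new char, reset run to 1
  Position 8 ('b'): continues run of 'b', length=2
  Position 9 ('a'): new char, reset run to 1
  Position 10 ('c'): new char, reset run to 1
Longest run: 'c' with length 2

2


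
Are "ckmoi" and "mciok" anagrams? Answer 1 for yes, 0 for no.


Strings: "ckmoi", "mciok"
Sorted first:  cikmo
Sorted second: cikmo
Sorted forms match => anagrams

1


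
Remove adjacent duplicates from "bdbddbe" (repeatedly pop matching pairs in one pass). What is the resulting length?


Input: bdbddbe
Stack-based adjacent duplicate removal:
  Read 'b': push. Stack: b
  Read 'd': push. Stack: bd
  Read 'b': push. Stack: bdb
  Read 'd': push. Stack: bdbd
  Read 'd': matches stack top 'd' => pop. Stack: bdb
  Read 'b': matches stack top 'b' => pop. Stack: bd
  Read 'e': push. Stack: bde
Final stack: "bde" (length 3)

3


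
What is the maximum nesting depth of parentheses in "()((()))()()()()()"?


Input: "()((()))()()()()()"
Tracking depth:
  Position 0 '(': depth becomes 1
  Position 1 ')': depth becomes 0
  Position 2 '(': depth becomes 1
  Position 3 '(': depth becomes 2
  Position 4 '(': depth becomes 3
  Position 5 ')': depth becomes 2
  Position 6 ')': depth becomes 1
  Position 7 ')': depth becomes 0
  Position 8 '(': depth becomes 1
  Position 9 ')': depth becomes 0
  Position 10 '(': depth becomes 1
  Position 11 ')': depth becomes 0
  Position 12 '(': depth becomes 1
  Position 13 ')': depth becomes 0
  Position 14 '(': depth becomes 1
  Position 15 ')': depth becomes 0
  Position 16 '(': depth becomes 1
  Position 17 ')': depth becomes 0
Maximum depth reached: 3

3


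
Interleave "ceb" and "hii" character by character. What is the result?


Interleaving "ceb" and "hii":
  Position 0: 'c' from first, 'h' from second => "ch"
  Position 1: 'e' from first, 'i' from second => "ei"
  Position 2: 'b' from first, 'i' from second => "bi"
Result: cheibi

cheibi


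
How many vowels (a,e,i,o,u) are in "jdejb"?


Input: jdejb
Checking each character:
  'j' at position 0: consonant
  'd' at position 1: consonant
  'e' at position 2: vowel (running total: 1)
  'j' at position 3: consonant
  'b' at position 4: consonant
Total vowels: 1

1


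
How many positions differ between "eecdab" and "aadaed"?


Comparing "eecdab" and "aadaed" position by position:
  Position 0: 'e' vs 'a' => DIFFER
  Position 1: 'e' vs 'a' => DIFFER
  Position 2: 'c' vs 'd' => DIFFER
  Position 3: 'd' vs 'a' => DIFFER
  Position 4: 'a' vs 'e' => DIFFER
  Position 5: 'b' vs 'd' => DIFFER
Positions that differ: 6

6


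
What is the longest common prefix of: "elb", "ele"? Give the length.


Words: elb, ele
  Position 0: all 'e' => match
  Position 1: all 'l' => match
  Position 2: ('b', 'e') => mismatch, stop
LCP = "el" (length 2)

2


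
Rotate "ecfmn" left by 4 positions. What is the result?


Input: "ecfmn", rotate left by 4
First 4 characters: "ecfm"
Remaining characters: "n"
Concatenate remaining + first: "n" + "ecfm" = "necfm"

necfm


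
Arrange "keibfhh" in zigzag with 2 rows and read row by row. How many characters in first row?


Zigzag "keibfhh" into 2 rows:
Placing characters:
  'k' => row 0
  'e' => row 1
  'i' => row 0
  'b' => row 1
  'f' => row 0
  'h' => row 1
  'h' => row 0
Rows:
  Row 0: "kifh"
  Row 1: "ebh"
First row length: 4

4


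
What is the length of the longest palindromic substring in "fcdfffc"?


Input: "fcdfffc"
Checking substrings for palindromes:
  [3:6] "fff" (len 3) => palindrome
  [3:5] "ff" (len 2) => palindrome
  [4:6] "ff" (len 2) => palindrome
Longest palindromic substring: "fff" with length 3

3


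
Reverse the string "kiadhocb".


Input: kiadhocb
Reading characters right to left:
  Position 7: 'b'
  Position 6: 'c'
  Position 5: 'o'
  Position 4: 'h'
  Position 3: 'd'
  Position 2: 'a'
  Position 1: 'i'
  Position 0: 'k'
Reversed: bcohdaik

bcohdaik


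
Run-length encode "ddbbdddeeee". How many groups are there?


Input: ddbbdddeeee
Scanning for consecutive runs:
  Group 1: 'd' x 2 (positions 0-1)
  Group 2: 'b' x 2 (positions 2-3)
  Group 3: 'd' x 3 (positions 4-6)
  Group 4: 'e' x 4 (positions 7-10)
Total groups: 4

4


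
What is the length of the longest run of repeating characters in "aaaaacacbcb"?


Input: "aaaaacacbcb"
Scanning for longest run:
  Position 1 ('a'): continues run of 'a', length=2
  Position 2 ('a'): continues run of 'a', length=3
  Position 3 ('a'): continues run of 'a', length=4
  Position 4 ('a'): continues run of 'a', length=5
  Position 5 ('c'): new char, reset run to 1
  Position 6 ('a'): new char, reset run to 1
  Position 7 ('c'): new char, reset run to 1
  Position 8 ('b'): new char, reset run to 1
  Position 9 ('c'): new char, reset run to 1
  Position 10 ('b'): new char, reset run to 1
Longest run: 'a' with length 5

5


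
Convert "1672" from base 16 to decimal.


Input: "1672" in base 16
Positional expansion:
  Digit '1' (value 1) x 16^3 = 4096
  Digit '6' (value 6) x 16^2 = 1536
  Digit '7' (value 7) x 16^1 = 112
  Digit '2' (value 2) x 16^0 = 2
Sum = 5746

5746


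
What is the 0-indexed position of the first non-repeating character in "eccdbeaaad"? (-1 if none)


Input: eccdbeaaad
Character frequencies:
  'a': 3
  'b': 1
  'c': 2
  'd': 2
  'e': 2
Scanning left to right for freq == 1:
  Position 0 ('e'): freq=2, skip
  Position 1 ('c'): freq=2, skip
  Position 2 ('c'): freq=2, skip
  Position 3 ('d'): freq=2, skip
  Position 4 ('b'): unique! => answer = 4

4


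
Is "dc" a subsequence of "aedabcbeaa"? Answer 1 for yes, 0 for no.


Check if "dc" is a subsequence of "aedabcbeaa"
Greedy scan:
  Position 0 ('a'): no match needed
  Position 1 ('e'): no match needed
  Position 2 ('d'): matches sub[0] = 'd'
  Position 3 ('a'): no match needed
  Position 4 ('b'): no match needed
  Position 5 ('c'): matches sub[1] = 'c'
  Position 6 ('b'): no match needed
  Position 7 ('e'): no match needed
  Position 8 ('a'): no match needed
  Position 9 ('a'): no match needed
All 2 characters matched => is a subsequence

1


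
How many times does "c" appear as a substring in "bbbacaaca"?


Searching for "c" in "bbbacaaca"
Scanning each position:
  Position 0: "b" => no
  Position 1: "b" => no
  Position 2: "b" => no
  Position 3: "a" => no
  Position 4: "c" => MATCH
  Position 5: "a" => no
  Position 6: "a" => no
  Position 7: "c" => MATCH
  Position 8: "a" => no
Total occurrences: 2

2


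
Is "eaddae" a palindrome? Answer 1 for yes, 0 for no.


Input: eaddae
Reversed: eaddae
  Compare pos 0 ('e') with pos 5 ('e'): match
  Compare pos 1 ('a') with pos 4 ('a'): match
  Compare pos 2 ('d') with pos 3 ('d'): match
Result: palindrome

1


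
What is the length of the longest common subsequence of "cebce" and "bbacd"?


LCS of "cebce" and "bbacd"
DP table:
           b    b    a    c    d
      0    0    0    0    0    0
  c   0    0    0    0    1    1
  e   0    0    0    0    1    1
  b   0    1    1    1    1    1
  c   0    1    1    1    2    2
  e   0    1    1    1    2    2
LCS length = dp[5][5] = 2

2


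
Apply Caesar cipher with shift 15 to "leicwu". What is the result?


Caesar cipher: shift "leicwu" by 15
  'l' (pos 11) + 15 = pos 0 = 'a'
  'e' (pos 4) + 15 = pos 19 = 't'
  'i' (pos 8) + 15 = pos 23 = 'x'
  'c' (pos 2) + 15 = pos 17 = 'r'
  'w' (pos 22) + 15 = pos 11 = 'l'
  'u' (pos 20) + 15 = pos 9 = 'j'
Result: atxrlj

atxrlj


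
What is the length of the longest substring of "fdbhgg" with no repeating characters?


Input: "fdbhgg"
Sliding window (track last position of each char):
  Position 0 ('f'): window [0,0] length 1 -- new best
  Position 1 ('d'): window [0,1] length 2 -- new best
  Position 2 ('b'): window [0,2] length 3 -- new best
  Position 3 ('h'): window [0,3] length 4 -- new best
  Position 4 ('g'): window [0,4] length 5 -- new best
  Position 5 ('g'): repeat (last at 4), move window start to 5
  Position 5 ('g'): window [5,5] length 1
Longest substring with no repeats: "fdbhg" with length 5

5


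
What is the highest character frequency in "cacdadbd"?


Input: cacdadbd
Character counts:
  'a': 2
  'b': 1
  'c': 2
  'd': 3
Maximum frequency: 3

3


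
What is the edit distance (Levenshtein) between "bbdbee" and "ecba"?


Computing edit distance: "bbdbee" -> "ecba"
DP table:
           e    c    b    a
      0    1    2    3    4
  b   1    1    2    2    3
  b   2    2    2    2    3
  d   3    3    3    3    3
  b   4    4    4    3    4
  e   5    4    5    4    4
  e   6    5    5    5    5
Edit distance = dp[6][4] = 5

5


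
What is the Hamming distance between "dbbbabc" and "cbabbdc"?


Comparing "dbbbabc" and "cbabbdc" position by position:
  Position 0: 'd' vs 'c' => differ
  Position 1: 'b' vs 'b' => same
  Position 2: 'b' vs 'a' => differ
  Position 3: 'b' vs 'b' => same
  Position 4: 'a' vs 'b' => differ
  Position 5: 'b' vs 'd' => differ
  Position 6: 'c' vs 'c' => same
Total differences (Hamming distance): 4

4


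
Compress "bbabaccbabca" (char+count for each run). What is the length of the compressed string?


Input: bbabaccbabca
Runs:
  'b' x 2 => "b2"
  'a' x 1 => "a1"
  'b' x 1 => "b1"
  'a' x 1 => "a1"
  'c' x 2 => "c2"
  'b' x 1 => "b1"
  'a' x 1 => "a1"
  'b' x 1 => "b1"
  'c' x 1 => "c1"
  'a' x 1 => "a1"
Compressed: "b2a1b1a1c2b1a1b1c1a1"
Compressed length: 20

20


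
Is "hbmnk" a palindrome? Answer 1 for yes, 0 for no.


Input: hbmnk
Reversed: knmbh
  Compare pos 0 ('h') with pos 4 ('k'): MISMATCH
  Compare pos 1 ('b') with pos 3 ('n'): MISMATCH
Result: not a palindrome

0
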